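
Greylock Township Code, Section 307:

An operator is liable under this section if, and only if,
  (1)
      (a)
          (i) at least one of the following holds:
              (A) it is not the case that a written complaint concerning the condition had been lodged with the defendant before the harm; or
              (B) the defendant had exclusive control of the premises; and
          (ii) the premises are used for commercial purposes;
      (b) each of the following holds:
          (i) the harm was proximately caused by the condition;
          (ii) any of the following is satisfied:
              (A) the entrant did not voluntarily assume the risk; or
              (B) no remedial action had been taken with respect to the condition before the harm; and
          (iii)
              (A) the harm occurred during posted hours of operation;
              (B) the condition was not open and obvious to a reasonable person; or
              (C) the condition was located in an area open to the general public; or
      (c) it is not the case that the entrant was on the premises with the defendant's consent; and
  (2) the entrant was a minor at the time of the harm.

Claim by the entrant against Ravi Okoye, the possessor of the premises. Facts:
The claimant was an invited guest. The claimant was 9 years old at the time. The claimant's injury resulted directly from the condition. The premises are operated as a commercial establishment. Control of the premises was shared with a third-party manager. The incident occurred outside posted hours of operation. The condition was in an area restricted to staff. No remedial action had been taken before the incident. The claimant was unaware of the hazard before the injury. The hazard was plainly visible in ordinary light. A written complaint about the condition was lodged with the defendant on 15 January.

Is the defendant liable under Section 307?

No — not liable.

(A) not (complaint lodged) — not satisfied.
(B) exclusive control — not met.
(i): F OR F → false.
(ii) commercial use — satisfied.
(a) = F AND T = false.
(i) proximate cause — met.
(A) no assumed risk — satisfied.
(B) no remedial action — met.
So (ii) is satisfied (T OR T).
(A) during posted hours — fails.
(B) not open/obvious — not met.
(C) public area — not met.
(iii): F OR F OR F → false.
(b) = T AND T AND F = false.
(c) not (consent to enter) — not satisfied.
(1): F OR F OR F → false.
(2) entrant a minor — holds.
Overall = F AND T = false.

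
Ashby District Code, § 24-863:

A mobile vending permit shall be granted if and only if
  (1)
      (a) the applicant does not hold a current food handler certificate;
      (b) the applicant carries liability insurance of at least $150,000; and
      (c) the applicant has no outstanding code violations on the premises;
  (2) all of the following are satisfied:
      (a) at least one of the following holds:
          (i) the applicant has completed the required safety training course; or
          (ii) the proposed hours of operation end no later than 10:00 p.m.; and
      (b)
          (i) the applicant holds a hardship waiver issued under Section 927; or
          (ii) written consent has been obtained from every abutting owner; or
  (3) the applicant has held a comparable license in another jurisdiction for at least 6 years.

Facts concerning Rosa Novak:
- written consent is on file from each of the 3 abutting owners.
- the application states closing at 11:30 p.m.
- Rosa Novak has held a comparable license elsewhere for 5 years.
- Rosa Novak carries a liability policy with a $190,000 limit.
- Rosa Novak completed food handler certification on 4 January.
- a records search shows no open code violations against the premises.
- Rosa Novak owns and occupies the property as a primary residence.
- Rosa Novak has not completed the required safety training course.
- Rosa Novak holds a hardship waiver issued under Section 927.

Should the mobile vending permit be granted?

(a) not (food handler cert.) — not satisfied.
(b) insurance ≥ $150,000 — holds.
(c) no code violations — satisfied.
(1) = F AND T AND T = false.
(i) safety training — not satisfied.
(ii) closes by 10 p.m. — not met.
So (a) is not satisfied (F OR F).
(i) hardship waiver — satisfied.
(ii) all abutters consent — holds.
So (b) is satisfied (T OR T).
(2): F AND T → false.
(3) prior license ≥ 6 yr — fails.
Overall = F OR F OR F = false.

No — denied.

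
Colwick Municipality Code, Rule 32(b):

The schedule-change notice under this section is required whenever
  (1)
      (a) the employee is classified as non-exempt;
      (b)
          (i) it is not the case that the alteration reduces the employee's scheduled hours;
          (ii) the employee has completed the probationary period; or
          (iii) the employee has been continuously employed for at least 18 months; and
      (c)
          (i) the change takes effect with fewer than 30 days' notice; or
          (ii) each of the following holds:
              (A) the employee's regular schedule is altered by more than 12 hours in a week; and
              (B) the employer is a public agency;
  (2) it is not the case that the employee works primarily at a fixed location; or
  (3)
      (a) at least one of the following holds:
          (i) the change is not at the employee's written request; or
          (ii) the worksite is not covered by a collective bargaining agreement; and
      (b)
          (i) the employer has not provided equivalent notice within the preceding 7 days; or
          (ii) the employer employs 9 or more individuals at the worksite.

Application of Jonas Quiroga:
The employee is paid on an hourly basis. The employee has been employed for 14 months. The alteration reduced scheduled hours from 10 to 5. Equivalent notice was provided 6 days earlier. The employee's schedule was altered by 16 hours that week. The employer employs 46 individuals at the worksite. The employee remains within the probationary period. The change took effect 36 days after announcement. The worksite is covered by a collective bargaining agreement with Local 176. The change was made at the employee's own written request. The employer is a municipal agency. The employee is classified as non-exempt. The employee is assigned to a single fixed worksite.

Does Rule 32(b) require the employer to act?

(a) non-exempt — holds.
(i) not (hours reduced) — not met.
(ii) past probation — fails.
(iii) tenure ≥ 18 mo. — not met.
(b): F OR F OR F → false.
(i) < 30 days' notice — not satisfied.
(A) schedule shift > 12h — met.
(B) public agency — holds.
(ii): T AND T → true.
(c) = F OR T = true.
(1): T AND F AND T → false.
(2) not (fixed location) — not satisfied.
(i) not employee-requested — fails.
(ii) no CBA — not satisfied.
(a): F OR F → false.
(i) no recent notice — not met.
(ii) ≥ 9 at site — satisfied.
So (b) is satisfied (F OR T).
(3): F AND T → false.
So Overall is not satisfied (F OR F OR F).

No — not required.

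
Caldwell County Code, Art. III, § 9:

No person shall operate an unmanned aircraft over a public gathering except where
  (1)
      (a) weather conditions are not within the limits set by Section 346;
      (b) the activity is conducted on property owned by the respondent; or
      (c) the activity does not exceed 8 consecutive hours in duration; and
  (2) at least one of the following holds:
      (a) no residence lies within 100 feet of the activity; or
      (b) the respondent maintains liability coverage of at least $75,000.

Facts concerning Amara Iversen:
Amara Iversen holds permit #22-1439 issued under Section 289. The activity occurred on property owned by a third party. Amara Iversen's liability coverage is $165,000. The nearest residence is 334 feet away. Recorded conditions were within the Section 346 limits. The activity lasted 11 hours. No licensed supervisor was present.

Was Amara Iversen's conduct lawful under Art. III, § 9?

(a) not (weather ok) — fails.
(b) own property — fails.
(c) ≤ 8 hrs duration — not met.
(1): F OR F OR F → false.
(a) no residence in 100 ft — met.
(b) coverage ≥ $75,000 — satisfied.
(2): T OR T → true.
Overall: F AND T → false.

No — unlawful.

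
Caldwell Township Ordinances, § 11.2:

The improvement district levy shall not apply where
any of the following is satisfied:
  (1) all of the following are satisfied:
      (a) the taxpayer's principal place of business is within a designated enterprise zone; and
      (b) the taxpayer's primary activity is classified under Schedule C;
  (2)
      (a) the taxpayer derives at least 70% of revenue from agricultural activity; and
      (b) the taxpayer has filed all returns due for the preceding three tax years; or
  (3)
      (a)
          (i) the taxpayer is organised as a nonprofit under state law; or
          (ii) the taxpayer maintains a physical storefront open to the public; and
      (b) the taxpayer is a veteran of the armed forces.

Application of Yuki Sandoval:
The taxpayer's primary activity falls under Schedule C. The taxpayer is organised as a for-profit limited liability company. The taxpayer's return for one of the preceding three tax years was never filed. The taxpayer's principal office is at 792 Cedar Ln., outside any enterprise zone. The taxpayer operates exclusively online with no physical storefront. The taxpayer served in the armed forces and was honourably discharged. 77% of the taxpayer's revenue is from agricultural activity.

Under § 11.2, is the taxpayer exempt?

No — not exempt.

(a) in enterprise zone — not met.
(b) Schedule C activity — satisfied.
(1) = F AND T = false.
(a) ≥70% agricultural — met.
(b) returns current — not satisfied.
(2): T AND F → false.
(i) nonprofit — fails.
(ii) has storefront — not met.
(a) = F OR F = false.
(b) veteran — met.
(3) = F AND T = false.
So Overall is not satisfied (F OR F OR F).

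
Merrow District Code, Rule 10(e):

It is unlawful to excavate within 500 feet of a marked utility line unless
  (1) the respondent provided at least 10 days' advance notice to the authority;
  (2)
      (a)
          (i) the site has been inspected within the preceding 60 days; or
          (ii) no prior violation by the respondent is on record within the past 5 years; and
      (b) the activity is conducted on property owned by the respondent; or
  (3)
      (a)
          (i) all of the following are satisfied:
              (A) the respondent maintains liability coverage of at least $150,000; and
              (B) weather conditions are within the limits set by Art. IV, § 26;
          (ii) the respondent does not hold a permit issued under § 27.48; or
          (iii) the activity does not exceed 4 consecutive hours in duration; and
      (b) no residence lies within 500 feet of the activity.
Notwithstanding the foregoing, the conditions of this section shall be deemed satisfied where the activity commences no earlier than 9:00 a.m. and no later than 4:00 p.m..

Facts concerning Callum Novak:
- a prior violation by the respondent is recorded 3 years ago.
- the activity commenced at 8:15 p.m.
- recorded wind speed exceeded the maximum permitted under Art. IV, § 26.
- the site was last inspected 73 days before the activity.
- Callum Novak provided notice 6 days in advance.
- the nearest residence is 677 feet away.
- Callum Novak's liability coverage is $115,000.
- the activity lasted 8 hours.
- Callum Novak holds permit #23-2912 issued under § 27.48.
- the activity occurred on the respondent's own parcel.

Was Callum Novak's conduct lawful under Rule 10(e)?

No — unlawful.

(1) ≥10 days' notice — not met.
(i) site inspected — fails.
(ii) no prior violation — not satisfied.
So (a) is not satisfied (F OR F).
(b) own property — holds.
(2) = F AND T = false.
(A) coverage ≥ $150,000 — not met.
(B) weather ok — not met.
(i): F AND F → false.
(ii) not (holds permit) — fails.
(iii) ≤ 4 hrs duration — not met.
(a) = F OR F OR F = false.
(b) no residence in 500 ft — satisfied.
(3) = F AND T = false.
Overall = F OR F OR F = false.
Exception (start within hours) — not satisfied.
Result: main false OR exception false → false.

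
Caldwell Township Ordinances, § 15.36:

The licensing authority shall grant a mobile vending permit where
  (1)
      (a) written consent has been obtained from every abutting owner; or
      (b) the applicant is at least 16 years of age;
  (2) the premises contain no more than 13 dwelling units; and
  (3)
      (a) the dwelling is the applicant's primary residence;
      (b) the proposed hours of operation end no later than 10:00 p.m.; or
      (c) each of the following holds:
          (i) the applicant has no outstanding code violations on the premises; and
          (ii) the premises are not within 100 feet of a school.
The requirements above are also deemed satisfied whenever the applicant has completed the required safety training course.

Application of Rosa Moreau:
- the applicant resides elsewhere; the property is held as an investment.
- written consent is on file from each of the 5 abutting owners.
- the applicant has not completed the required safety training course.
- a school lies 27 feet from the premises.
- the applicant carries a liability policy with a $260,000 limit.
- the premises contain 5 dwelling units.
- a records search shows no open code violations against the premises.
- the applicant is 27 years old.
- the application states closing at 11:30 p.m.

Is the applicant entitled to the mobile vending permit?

(a) all abutters consent — satisfied.
(b) age ≥ 16 — satisfied.
So (1) is satisfied (T OR T).
(2) ≤ 13 units — holds.
(a) primary residence — not met.
(b) closes by 10 p.m. — not met.
(i) no code violations — holds.
(ii) ≥100 ft from school — fails.
(c) = T AND F = false.
So (3) is not satisfied (F OR F OR F).
Overall: T AND T AND F → false.
Exception (safety training) — not satisfied.
Result: main false OR exception false → false.

No — denied.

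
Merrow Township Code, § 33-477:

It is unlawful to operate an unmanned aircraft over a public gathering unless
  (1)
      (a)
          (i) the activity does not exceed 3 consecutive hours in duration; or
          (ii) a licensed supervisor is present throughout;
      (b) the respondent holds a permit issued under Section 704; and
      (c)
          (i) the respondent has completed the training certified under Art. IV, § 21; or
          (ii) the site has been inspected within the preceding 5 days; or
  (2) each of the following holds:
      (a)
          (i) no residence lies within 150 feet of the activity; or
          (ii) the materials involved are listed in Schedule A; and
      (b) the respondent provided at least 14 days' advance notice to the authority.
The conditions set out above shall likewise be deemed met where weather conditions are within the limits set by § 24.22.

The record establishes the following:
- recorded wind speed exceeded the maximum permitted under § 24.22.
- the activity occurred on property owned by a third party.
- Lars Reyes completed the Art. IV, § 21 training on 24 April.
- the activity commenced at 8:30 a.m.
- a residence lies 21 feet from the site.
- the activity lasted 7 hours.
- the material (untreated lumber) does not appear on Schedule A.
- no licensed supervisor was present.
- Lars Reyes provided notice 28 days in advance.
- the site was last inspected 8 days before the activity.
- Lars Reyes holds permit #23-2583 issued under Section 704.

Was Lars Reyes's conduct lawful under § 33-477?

(i) ≤ 3 hrs duration — fails.
(ii) supervisor present — not satisfied.
So (a) is not satisfied (F OR F).
(b) holds permit — holds.
(i) training certified — satisfied.
(ii) site inspected — not satisfied.
So (c) is satisfied (T OR F).
(1): F AND T AND T → false.
(i) no residence in 150 ft — not satisfied.
(ii) Schedule A material — not satisfied.
(a): F OR F → false.
(b) ≥14 days' notice — holds.
So (2) is not satisfied (F AND T).
Overall: F OR F → false.
Exception (weather ok) — not satisfied.
Result: main false OR exception false → false.

No — unlawful.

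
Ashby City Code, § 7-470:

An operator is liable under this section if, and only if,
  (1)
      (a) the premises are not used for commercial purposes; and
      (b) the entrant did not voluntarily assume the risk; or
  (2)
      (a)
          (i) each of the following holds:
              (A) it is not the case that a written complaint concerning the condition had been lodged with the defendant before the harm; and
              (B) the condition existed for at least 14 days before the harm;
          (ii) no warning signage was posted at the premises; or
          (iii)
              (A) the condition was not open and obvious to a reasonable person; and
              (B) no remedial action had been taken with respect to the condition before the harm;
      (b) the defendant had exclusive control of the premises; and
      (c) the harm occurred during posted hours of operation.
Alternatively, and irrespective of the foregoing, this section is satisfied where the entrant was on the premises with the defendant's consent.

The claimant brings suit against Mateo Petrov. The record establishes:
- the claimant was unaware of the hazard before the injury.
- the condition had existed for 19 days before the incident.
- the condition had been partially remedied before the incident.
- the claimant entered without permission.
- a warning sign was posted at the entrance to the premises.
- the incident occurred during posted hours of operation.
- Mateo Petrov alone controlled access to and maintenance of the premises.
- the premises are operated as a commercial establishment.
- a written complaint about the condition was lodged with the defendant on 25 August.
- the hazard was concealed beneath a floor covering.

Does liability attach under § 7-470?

(a) not (commercial use) — fails.
(b) no assumed risk — met.
(1) = F AND T = false.
(A) not (complaint lodged) — fails.
(B) condition ≥14 days old — holds.
(i) = F AND T = false.
(ii) no signage posted — fails.
(A) not open/obvious — holds.
(B) no remedial action — not met.
So (iii) is not satisfied (T AND F).
(a) = F OR F OR F = false.
(b) exclusive control — satisfied.
(c) during posted hours — satisfied.
(2): F AND T AND T → false.
So Overall is not satisfied (F OR F).
Exception (consent to enter) — not satisfied.
Result: main false OR exception false → false.

No — not liable.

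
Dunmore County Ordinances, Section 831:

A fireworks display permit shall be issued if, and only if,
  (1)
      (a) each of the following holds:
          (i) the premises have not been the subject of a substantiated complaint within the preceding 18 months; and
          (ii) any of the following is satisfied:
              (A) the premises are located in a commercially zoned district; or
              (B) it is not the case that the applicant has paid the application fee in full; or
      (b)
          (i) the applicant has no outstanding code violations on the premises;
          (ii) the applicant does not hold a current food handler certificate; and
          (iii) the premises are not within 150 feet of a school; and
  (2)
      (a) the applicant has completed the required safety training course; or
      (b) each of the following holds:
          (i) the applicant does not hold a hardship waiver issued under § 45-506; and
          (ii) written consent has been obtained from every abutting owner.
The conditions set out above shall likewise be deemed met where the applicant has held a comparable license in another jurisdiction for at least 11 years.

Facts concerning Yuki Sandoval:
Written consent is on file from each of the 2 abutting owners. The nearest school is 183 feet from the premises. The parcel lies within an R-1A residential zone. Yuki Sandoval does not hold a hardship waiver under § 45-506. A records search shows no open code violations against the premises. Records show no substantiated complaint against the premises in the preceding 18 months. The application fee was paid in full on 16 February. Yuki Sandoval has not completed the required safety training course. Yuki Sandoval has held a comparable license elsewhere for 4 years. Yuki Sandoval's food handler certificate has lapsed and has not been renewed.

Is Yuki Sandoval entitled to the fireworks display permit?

Yes — granted.

(i) no complaint in 18 mo. — met.
(A) commercially zoned — not satisfied.
(B) not (fee paid) — fails.
So (ii) is not satisfied (F OR F).
(a): T AND F → false.
(i) no code violations — holds.
(ii) not (food handler cert.) — satisfied.
(iii) ≥150 ft from school — satisfied.
So (b) is satisfied (T AND T AND T).
(1): F OR T → true.
(a) safety training — not satisfied.
(i) not (hardship waiver) — satisfied.
(ii) all abutters consent — satisfied.
(b) = T AND T = true.
(2) = F OR T = true.
So Overall is satisfied (T AND T).
Exception (prior license ≥ 11 yr) — not satisfied.
Result: main true OR exception false → true.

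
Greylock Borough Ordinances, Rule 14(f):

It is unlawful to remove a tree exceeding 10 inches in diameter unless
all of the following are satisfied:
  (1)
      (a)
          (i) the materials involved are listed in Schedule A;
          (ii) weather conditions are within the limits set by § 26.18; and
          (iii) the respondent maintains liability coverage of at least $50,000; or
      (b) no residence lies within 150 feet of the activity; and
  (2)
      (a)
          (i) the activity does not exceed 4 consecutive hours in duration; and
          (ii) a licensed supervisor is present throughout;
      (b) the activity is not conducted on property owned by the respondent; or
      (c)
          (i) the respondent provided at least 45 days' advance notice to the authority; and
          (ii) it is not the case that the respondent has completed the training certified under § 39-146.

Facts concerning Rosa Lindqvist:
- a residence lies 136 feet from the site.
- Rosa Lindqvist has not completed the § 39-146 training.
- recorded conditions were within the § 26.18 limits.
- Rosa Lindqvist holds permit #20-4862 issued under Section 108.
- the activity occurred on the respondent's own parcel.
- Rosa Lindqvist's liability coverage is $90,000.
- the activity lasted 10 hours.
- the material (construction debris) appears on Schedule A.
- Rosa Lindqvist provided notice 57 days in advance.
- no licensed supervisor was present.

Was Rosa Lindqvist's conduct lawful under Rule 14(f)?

Yes — lawful.

(i) Schedule A material — holds.
(ii) weather ok — holds.
(iii) coverage ≥ $50,000 — satisfied.
(a): T AND T AND T → true.
(b) no residence in 150 ft — not satisfied.
(1): T OR F → true.
(i) ≤ 4 hrs duration — not met.
(ii) supervisor present — not met.
(a) = F AND F = false.
(b) not (own property) — fails.
(i) ≥45 days' notice — holds.
(ii) not (training certified) — satisfied.
So (c) is satisfied (T AND T).
(2) = F OR F OR T = true.
Overall = T AND T = true.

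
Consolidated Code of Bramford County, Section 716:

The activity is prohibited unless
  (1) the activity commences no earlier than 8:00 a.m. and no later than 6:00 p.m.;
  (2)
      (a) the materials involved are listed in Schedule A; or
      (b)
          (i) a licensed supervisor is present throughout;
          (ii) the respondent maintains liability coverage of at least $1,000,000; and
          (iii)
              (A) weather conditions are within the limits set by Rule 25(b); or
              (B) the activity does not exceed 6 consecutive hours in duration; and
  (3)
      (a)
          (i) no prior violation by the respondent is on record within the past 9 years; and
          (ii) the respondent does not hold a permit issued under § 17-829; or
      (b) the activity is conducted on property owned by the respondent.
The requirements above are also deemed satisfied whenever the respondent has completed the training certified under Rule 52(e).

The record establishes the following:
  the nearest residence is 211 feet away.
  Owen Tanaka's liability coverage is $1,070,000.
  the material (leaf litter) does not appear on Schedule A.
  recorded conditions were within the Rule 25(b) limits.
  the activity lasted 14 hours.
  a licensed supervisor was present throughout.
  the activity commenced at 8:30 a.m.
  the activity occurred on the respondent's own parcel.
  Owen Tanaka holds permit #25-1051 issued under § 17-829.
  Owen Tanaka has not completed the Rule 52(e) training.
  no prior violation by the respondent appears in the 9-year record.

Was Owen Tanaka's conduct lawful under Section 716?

Yes — lawful.

(1) start within hours — holds.
(a) Schedule A material — fails.
(i) supervisor present — met.
(ii) coverage ≥ $1,000,000 — satisfied.
(A) weather ok — satisfied.
(B) ≤ 6 hrs duration — not met.
(iii): T OR F → true.
So (b) is satisfied (T AND T AND T).
(2) = F OR T = true.
(i) no prior violation — satisfied.
(ii) not (holds permit) — fails.
So (a) is not satisfied (T AND F).
(b) own property — holds.
(3): F OR T → true.
Overall: T AND T AND T → true.
Exception (training certified) — not satisfied.
Result: main true OR exception false → true.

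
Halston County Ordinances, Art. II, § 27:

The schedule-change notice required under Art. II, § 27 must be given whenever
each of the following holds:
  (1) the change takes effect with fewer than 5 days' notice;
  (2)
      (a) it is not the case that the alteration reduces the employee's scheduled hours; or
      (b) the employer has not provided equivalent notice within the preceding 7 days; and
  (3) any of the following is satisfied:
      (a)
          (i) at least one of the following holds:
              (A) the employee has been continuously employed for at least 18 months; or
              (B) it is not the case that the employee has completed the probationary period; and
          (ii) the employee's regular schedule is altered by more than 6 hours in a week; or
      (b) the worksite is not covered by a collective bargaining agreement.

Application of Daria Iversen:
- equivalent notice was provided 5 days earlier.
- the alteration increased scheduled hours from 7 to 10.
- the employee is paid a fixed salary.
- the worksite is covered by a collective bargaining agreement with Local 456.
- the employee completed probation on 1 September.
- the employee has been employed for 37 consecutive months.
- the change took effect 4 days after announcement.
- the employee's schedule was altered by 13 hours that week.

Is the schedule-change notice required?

(1) < 5 days' notice — holds.
(a) not (hours reduced) — holds.
(b) no recent notice — not met.
(2): T OR F → true.
(A) tenure ≥ 18 mo. — satisfied.
(B) not (past probation) — not met.
So (i) is satisfied (T OR F).
(ii) schedule shift > 6h — satisfied.
(a) = T AND T = true.
(b) no CBA — not met.
(3): T OR F → true.
Overall: T AND T AND T → true.

Yes — required.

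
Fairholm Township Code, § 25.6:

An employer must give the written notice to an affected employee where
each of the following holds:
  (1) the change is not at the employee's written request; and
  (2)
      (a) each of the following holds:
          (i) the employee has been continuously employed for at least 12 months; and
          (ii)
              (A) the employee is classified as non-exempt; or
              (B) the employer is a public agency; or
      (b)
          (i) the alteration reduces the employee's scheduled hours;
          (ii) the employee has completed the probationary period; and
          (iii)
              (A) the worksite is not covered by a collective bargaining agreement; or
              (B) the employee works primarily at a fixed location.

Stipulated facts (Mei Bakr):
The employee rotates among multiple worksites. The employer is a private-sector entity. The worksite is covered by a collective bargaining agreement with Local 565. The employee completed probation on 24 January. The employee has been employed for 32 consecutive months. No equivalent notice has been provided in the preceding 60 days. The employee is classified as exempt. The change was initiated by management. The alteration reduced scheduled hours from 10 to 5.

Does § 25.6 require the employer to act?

No — not required.

(1) not employee-requested — holds.
(i) tenure ≥ 12 mo. — holds.
(A) non-exempt — not satisfied.
(B) public agency — fails.
So (ii) is not satisfied (F OR F).
(a): T AND F → false.
(i) hours reduced — holds.
(ii) past probation — satisfied.
(A) no CBA — not met.
(B) fixed location — not met.
(iii) = F OR F = false.
So (b) is not satisfied (T AND T AND F).
So (2) is not satisfied (F OR F).
So Overall is not satisfied (T AND F).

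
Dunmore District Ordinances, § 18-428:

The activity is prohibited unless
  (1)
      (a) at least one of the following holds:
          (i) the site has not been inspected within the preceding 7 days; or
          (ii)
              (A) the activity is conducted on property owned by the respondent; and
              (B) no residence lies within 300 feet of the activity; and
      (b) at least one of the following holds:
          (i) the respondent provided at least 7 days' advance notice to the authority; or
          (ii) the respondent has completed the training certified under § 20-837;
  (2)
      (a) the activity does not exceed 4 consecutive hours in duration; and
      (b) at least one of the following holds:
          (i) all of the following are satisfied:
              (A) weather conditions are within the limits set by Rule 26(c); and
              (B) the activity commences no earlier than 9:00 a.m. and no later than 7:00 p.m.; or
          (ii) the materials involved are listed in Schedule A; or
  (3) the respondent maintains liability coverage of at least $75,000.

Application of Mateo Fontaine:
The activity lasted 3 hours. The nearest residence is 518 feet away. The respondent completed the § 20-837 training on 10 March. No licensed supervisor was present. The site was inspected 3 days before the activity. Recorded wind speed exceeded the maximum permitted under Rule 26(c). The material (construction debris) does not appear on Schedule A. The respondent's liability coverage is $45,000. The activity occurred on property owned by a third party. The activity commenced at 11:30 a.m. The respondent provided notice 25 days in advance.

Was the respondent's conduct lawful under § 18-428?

No — unlawful.

(i) not (site inspected) — not met.
(A) own property — not met.
(B) no residence in 300 ft — holds.
(ii) = F AND T = false.
(a) = F OR F = false.
(i) ≥7 days' notice — met.
(ii) training certified — holds.
(b) = T OR T = true.
(1) = F AND T = false.
(a) ≤ 4 hrs duration — met.
(A) weather ok — not met.
(B) start within hours — holds.
(i): F AND T → false.
(ii) Schedule A material — not satisfied.
(b): F OR F → false.
(2) = T AND F = false.
(3) coverage ≥ $75,000 — not satisfied.
Overall = F OR F OR F = false.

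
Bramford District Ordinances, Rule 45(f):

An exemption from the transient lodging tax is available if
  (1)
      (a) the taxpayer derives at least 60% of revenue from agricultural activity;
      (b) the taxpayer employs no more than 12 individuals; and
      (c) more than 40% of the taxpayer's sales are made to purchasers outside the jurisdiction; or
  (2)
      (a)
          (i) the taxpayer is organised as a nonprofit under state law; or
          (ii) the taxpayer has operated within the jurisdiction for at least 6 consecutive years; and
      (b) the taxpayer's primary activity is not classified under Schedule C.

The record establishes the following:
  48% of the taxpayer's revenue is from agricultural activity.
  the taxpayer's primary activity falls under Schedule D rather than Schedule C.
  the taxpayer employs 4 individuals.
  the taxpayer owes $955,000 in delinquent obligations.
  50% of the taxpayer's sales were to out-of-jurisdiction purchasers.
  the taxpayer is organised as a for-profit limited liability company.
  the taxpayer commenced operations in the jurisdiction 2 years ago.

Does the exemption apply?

No — not exempt.

(a) ≥60% agricultural — not satisfied.
(b) ≤ 12 employees — holds.
(c) >40% out-of-jur. sales — satisfied.
(1): F AND T AND T → false.
(i) nonprofit — fails.
(ii) ≥ 6 yrs in jurisdiction — fails.
(a) = F OR F = false.
(b) not (Schedule C activity) — holds.
(2) = F AND T = false.
So Overall is not satisfied (F OR F).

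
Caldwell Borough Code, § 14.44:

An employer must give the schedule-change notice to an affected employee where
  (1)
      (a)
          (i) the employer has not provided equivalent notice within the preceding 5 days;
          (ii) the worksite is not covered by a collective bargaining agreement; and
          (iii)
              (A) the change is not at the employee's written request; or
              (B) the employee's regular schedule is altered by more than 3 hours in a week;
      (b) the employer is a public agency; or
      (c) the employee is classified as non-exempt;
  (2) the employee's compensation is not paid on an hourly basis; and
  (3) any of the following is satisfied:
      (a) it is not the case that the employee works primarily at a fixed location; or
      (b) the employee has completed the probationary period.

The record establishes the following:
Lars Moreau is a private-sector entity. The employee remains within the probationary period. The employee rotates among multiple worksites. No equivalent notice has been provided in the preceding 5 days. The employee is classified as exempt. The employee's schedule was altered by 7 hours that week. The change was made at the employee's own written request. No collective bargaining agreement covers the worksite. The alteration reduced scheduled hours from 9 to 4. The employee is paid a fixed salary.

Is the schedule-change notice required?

Yes — required.

(i) no recent notice — holds.
(ii) no CBA — met.
(A) not employee-requested — not satisfied.
(B) schedule shift > 3h — satisfied.
So (iii) is satisfied (F OR T).
So (a) is satisfied (T AND T AND T).
(b) public agency — not met.
(c) non-exempt — not met.
(1): T OR F OR F → true.
(2) not (hourly-paid) — met.
(a) not (fixed location) — met.
(b) past probation — not met.
(3) = T OR F = true.
Overall: T AND T AND T → true.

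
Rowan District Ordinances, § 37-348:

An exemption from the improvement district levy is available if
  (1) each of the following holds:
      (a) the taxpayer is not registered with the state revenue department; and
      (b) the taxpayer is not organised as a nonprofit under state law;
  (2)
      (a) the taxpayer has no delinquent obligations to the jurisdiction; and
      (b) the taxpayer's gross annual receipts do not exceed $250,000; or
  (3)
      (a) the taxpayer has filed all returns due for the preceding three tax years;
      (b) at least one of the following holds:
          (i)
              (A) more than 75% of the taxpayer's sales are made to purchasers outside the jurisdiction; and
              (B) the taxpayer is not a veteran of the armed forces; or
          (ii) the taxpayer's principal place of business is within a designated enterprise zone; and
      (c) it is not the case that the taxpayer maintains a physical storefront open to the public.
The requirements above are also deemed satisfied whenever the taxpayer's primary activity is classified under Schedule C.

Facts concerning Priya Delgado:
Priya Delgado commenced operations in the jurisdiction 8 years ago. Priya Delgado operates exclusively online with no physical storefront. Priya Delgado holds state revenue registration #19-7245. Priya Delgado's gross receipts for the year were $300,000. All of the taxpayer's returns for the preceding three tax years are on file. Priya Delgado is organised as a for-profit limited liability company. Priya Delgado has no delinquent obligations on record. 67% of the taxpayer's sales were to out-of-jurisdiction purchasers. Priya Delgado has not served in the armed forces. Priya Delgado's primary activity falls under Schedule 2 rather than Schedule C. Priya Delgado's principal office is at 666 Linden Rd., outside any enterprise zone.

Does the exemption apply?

No — not exempt.

(a) not (state-registered) — not met.
(b) not (nonprofit) — satisfied.
(1): F AND T → false.
(a) no delinquency — holds.
(b) receipts ≤ $250,000 — not satisfied.
(2) = T AND F = false.
(a) returns current — holds.
(A) >75% out-of-jur. sales — not satisfied.
(B) not (veteran) — satisfied.
(i): F AND T → false.
(ii) in enterprise zone — fails.
So (b) is not satisfied (F OR F).
(c) not (has storefront) — holds.
(3) = T AND F AND T = false.
Overall = F OR F OR F = false.
Exception (Schedule C activity) — not satisfied.
Result: main false OR exception false → false.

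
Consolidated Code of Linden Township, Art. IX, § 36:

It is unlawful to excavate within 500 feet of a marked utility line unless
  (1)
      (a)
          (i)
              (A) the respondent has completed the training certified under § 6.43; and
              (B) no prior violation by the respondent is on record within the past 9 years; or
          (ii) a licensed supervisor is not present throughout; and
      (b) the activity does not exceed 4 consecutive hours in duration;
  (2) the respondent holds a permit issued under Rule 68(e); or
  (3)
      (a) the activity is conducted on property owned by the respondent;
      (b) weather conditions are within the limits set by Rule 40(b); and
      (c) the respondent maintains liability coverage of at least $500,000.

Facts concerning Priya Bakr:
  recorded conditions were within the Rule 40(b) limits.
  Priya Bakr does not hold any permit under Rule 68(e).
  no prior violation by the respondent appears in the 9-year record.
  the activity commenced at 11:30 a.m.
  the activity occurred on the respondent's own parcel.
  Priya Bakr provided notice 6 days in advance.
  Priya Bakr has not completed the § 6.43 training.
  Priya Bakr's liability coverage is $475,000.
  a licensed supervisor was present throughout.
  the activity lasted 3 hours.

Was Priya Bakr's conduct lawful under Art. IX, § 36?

No — unlawful.

(A) training certified — not satisfied.
(B) no prior violation — satisfied.
(i) = F AND T = false.
(ii) not (supervisor present) — not satisfied.
(a) = F OR F = false.
(b) ≤ 4 hrs duration — holds.
So (1) is not satisfied (F AND T).
(2) holds permit — not satisfied.
(a) own property — satisfied.
(b) weather ok — satisfied.
(c) coverage ≥ $500,000 — not satisfied.
(3) = T AND T AND F = false.
Overall = F OR F OR F = false.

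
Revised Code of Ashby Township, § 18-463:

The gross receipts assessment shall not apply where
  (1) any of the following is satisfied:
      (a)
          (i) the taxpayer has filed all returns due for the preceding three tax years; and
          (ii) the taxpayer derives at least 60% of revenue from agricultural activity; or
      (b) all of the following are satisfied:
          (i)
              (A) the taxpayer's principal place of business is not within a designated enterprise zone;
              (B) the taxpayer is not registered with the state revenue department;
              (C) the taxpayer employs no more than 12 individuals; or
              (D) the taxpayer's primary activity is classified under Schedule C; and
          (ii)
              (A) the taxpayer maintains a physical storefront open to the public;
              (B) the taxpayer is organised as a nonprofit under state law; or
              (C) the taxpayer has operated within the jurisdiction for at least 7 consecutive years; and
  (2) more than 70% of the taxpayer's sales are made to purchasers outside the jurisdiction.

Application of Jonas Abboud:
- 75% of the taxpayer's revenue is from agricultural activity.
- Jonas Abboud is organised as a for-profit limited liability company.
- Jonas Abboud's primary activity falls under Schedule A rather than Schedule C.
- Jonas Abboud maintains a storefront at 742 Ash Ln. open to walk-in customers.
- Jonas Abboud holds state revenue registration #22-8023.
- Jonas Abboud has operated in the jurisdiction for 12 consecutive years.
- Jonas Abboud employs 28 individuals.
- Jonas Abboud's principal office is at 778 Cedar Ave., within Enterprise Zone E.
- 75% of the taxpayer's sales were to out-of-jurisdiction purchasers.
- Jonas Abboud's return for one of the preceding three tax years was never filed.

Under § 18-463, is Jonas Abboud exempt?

No — not exempt.

(i) returns current — fails.
(ii) ≥60% agricultural — met.
(a): F AND T → false.
(A) not (in enterprise zone) — fails.
(B) not (state-registered) — not satisfied.
(C) ≤ 12 employees — not met.
(D) Schedule C activity — fails.
(i): F OR F OR F OR F → false.
(A) has storefront — met.
(B) nonprofit — fails.
(C) ≥ 7 yrs in jurisdiction — holds.
So (ii) is satisfied (T OR F OR T).
(b): F AND T → false.
So (1) is not satisfied (F OR F).
(2) >70% out-of-jur. sales — satisfied.
Overall = F AND T = false.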